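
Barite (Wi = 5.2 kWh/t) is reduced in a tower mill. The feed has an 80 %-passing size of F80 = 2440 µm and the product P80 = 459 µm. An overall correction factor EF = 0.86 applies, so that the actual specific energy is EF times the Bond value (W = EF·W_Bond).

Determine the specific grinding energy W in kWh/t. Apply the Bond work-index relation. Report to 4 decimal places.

W = 10·Wi·(P80^(-½) − F80^(-½))
1/√459 = 0.046676;  1/√2440 = 0.020244
W = 10·5.2·(0.046676 − 0.020244) = 1.3744 kWh/t
Apply correction: 1.3744 × 0.86 = 1.1820 kWh/t

W = 1.1820 kWh/t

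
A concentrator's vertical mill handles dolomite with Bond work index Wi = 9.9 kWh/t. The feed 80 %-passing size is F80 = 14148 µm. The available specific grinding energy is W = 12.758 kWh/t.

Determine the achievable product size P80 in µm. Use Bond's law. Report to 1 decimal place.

Bond: W = 10·Wi·(1/√P80 − 1/√F80)
⇒ 1/√P80 = W/(10·Wi) + 1/√F80
  = 12.7580/(10·9.9) + 1/√14148 = 0.128869 + 0.008407 = 0.137276
P80 = (1/0.137276)² = 7.2846² = 53.07 µm

P80 = 53.1 µm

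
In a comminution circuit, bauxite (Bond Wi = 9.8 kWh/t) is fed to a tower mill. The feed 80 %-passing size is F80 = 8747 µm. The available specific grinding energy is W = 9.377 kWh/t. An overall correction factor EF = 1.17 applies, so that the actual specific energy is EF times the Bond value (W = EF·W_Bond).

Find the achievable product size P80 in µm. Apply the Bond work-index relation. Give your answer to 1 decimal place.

P80 = 116.9 µm

W = 10 Wi (P80^-0.5 − F80^-0.5)
W_Bond = W / EF = 9.377 / 1.17 = 8.0145 kWh/t
⇒ 1/√P80 = W_Bond/(10 Wi) + 1/√F80
  = 8.0145/(10·9.8) + 1/√8747 = 0.081781 + 0.010692 = 0.092473
P80 = (1/0.092473)² = 10.8139² = 116.94 µm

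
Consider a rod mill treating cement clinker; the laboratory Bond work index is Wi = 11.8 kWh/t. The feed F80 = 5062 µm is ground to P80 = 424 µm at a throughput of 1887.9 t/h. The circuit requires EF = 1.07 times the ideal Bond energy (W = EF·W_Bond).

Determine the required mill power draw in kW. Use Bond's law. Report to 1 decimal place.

W = 10·Wi·(P80^(-½) − F80^(-½))
W = 10·11.8·(1/√424 − 1/√5062) = 10·11.8·(0.034509) = 4.0721 kWh/t
W_actual = 1.07 × 4.0721 = 4.3571 kWh/t
Power = W × throughput = 4.3571 kWh/t × 1887.9 t/h = 8225.8 kW

P = 8225.8 kW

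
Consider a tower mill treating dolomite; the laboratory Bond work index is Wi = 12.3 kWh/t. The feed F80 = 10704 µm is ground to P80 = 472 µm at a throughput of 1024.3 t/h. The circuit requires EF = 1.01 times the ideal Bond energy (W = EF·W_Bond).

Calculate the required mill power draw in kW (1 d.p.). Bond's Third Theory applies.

P = 4627.2 kW

W = 10·Wi·[P80^(−½) − F80^(−½)]
W = 10·12.3·(1/√472 − 1/√10704) = 10·12.3·(0.036363) = 4.4727 kWh/t
W_actual = 1.01 × 4.4727 = 4.5174 kWh/t
Mill draw = 4.5174 × 1024.3 = 4627.2 kW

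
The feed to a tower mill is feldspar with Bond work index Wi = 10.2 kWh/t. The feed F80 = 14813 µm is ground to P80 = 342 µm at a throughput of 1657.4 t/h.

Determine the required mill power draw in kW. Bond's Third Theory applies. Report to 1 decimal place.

W = 10·Wi·[P80^(−½) − F80^(−½)]
W = 10·10.2·(1/√342 − 1/√14813) = 10·10.2·(0.045857) = 4.6775 kWh/t
Power = W × throughput = 4.6775 kWh/t × 1657.4 t/h = 7752.4 kW

P = 7752.4 kW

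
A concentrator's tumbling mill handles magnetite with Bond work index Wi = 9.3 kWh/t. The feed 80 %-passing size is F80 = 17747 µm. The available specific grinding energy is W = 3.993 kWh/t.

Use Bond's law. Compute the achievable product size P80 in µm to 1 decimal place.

W = 10 Wi / √P80 − 10 Wi / √F80
⇒ 1/√P80 = W/(10 Wi) + 1/√F80
  = 3.9930/(10·9.3) + 1/√17747 = 0.042935 + 0.007507 = 0.050442
P80 = (1/0.050442)² = 19.8248² = 393.02 µm

P80 = 393.0 µm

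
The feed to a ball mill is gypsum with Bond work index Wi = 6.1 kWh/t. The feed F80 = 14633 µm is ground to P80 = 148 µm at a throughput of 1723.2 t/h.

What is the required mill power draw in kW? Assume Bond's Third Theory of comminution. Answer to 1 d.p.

P = 7771.5 kW

Bond: W = 10·Wi·(1/√P80 − 1/√F80)
W = 10·6.1·(1/√148 − 1/√14633) = 10·6.1·(0.073933) = 4.5099 kWh/t
Power = W × throughput = 4.5099 kWh/t × 1723.2 t/h = 7771.5 kW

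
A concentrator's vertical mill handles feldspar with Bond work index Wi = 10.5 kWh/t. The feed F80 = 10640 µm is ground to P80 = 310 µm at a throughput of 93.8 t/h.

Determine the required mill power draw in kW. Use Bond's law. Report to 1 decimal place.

W = 10 Wi (1/√P80 − 1/√F80)  [Bond]
W = 10·10.5·(1/√310 − 1/√10640) = 10·10.5·(0.047102) = 4.9457 kWh/t
P = W·T = 4.9457·93.8 = 463.9 kW

P = 463.9 kW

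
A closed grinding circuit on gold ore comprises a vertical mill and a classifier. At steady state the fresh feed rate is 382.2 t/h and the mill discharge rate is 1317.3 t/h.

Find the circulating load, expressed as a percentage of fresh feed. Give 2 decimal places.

CL = 244.66 %

Discharge = new feed + return, hence
R = M − F = 1317.3 − 382.2 = 935.1 t/h
CL = 100·R/F = 100·935.1/382.2 = 244.66 %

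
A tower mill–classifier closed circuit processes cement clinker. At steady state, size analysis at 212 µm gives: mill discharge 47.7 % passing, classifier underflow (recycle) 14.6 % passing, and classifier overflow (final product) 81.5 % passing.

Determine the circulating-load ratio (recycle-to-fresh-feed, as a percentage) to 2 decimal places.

Let r = R/F. Size balance at 212 µm:
(1+r)·d = r·u + o ⇒ r = (o−d)/(d−u)
r = (81.5 − 47.7)/(47.7 − 14.6) = 33.8/33.1 = 1.0211
CL = 100·r = 102.11 %

CL = 102.11 %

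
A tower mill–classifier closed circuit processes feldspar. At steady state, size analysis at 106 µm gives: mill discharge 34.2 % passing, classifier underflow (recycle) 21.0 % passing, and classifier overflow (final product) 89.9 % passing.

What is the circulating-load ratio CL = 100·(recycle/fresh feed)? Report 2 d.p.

CL = 421.97 %

Let r = R/F. Size balance at 106 µm:
(1+r)·d = r·u + o ⇒ r = (o−d)/(d−u)
r = (89.9 − 34.2)/(34.2 − 21.0) = 55.7/13.2 = 4.2197
CL = 100·r = 421.97 %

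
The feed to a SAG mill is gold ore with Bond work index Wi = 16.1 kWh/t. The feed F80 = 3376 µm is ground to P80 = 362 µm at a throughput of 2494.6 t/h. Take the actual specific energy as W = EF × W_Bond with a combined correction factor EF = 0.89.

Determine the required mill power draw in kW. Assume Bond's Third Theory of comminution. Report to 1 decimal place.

P = 12635.2 kW

W = 10 Wi / √P80 − 10 Wi / √F80
W = 10·16.1·(1/√362 − 1/√3376) = 10·16.1·(0.035348) = 5.6910 kWh/t
With EF = 0.89: W = 5.6910·0.89 = 5.0650 kWh/t
P = W·T = 5.0650·2494.6 = 12635.2 kW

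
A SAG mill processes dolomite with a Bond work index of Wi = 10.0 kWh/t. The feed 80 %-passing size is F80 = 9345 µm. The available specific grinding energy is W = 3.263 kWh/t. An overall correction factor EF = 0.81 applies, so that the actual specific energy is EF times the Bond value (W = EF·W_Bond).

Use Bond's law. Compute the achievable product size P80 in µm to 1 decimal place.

P80 = 390.1 µm

W = 10·Wi·[P80^(−½) − F80^(−½)]
W_Bond = W / EF = 3.263 / 0.81 = 4.0284 kWh/t
⇒ 1/√P80 = W_Bond/(10·Wi) + 1/√F80
  = 4.0284/(10·10.0) + 1/√9345 = 0.040284 + 0.010345 = 0.050628
P80 = (1/0.050628)² = 19.7517² = 390.13 µm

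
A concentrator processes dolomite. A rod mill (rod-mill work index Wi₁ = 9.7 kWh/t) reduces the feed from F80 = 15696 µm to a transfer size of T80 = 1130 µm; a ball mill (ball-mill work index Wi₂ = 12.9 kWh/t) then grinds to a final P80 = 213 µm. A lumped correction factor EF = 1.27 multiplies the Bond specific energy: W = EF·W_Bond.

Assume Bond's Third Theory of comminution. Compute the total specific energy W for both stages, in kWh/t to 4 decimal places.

W = 9.0332 kWh/t

W = 10·Wi·[P80^(−½) − F80^(−½)]
Stage 1 (15696→1130 µm, Wi₁=9.7): W₁ = 10·9.7·(0.029748 − 0.007982) = 2.1113 kWh/t
Stage 2 (1130→213 µm, Wi₂=12.9): W₂ = 10·12.9·(0.068519 − 0.029748) = 5.0014 kWh/t
W = W₁ + W₂ = 2.1113 + 5.0014 = 7.1127 kWh/t
With EF = 1.27: W = 7.1127·1.27 = 9.0332 kWh/t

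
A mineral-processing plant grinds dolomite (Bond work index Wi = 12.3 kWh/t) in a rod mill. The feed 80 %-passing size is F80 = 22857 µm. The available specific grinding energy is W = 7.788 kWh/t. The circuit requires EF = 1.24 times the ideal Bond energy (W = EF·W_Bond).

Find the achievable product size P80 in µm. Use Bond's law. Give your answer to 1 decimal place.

P80 = 300.6 µm

W_Bond = 10·Wi·(1/√P₈₀ − 1/√F₈₀)
W_Bond = W / EF = 7.788 / 1.24 = 6.2806 kWh/t
P80^-0.5 = F80^-0.5 + W_Bond/(10 Wi)
  = 6.2806/(10·12.3) + 1/√22857 = 0.051062 + 0.006614 = 0.057677
P80 = (1/0.057677)² = 17.3381² = 300.61 µm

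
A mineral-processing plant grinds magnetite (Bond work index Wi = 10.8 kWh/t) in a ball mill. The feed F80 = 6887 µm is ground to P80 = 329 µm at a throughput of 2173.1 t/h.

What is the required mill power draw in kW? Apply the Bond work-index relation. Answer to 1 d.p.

W = 10 Wi (1/√P80 − 1/√F80)  [Bond]
W = 10·10.8·(1/√329 − 1/√6887) = 10·10.8·(0.043082) = 4.6528 kWh/t
P_mill = W·ṁ = 4.6528·2173.1 = 10111.1 kW

P = 10111.1 kW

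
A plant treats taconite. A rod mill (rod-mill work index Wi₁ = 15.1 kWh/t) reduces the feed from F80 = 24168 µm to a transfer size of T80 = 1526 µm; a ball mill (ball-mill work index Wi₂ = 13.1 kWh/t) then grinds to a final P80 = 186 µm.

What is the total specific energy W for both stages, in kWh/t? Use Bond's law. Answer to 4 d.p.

W = 9.1461 kWh/t

Bond:  W = 10 Wi (1/√P − 1/√F)
Stage 1 (24168→1526 µm, Wi₁=15.1): W₁ = 10·15.1·(0.025599 − 0.006432) = 2.8941 kWh/t
Stage 2 (1526→186 µm, Wi₂=13.1): W₂ = 10·13.1·(0.073324 − 0.025599) = 6.2519 kWh/t
W = W₁ + W₂ = 2.8941 + 6.2519 = 9.1461 kWh/t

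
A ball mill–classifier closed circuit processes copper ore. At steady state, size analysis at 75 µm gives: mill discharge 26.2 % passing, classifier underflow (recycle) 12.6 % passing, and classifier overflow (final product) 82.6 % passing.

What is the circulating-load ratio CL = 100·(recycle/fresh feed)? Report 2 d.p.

CL = 414.71 %

Two-product formula at 75 µm:
r = (o − d)/(d − u)
r = (82.6 − 26.2)/(26.2 − 12.6) = 56.4/13.6 = 4.1471
CL = 100·r = 414.71 %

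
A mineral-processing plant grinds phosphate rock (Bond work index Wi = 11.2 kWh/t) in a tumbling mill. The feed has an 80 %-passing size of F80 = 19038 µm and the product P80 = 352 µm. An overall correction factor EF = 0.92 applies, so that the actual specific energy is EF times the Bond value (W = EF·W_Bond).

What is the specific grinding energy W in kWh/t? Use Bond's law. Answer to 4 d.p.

W_Bond = 10·Wi·(1/√P₈₀ − 1/√F₈₀)
1/√352 = 0.053300;  1/√19038 = 0.007248
W = 10·11.2·(0.053300 − 0.007248) = 5.1579 kWh/t
Apply correction: 5.1579 × 0.92 = 4.7453 kWh/t

W = 4.7453 kWh/t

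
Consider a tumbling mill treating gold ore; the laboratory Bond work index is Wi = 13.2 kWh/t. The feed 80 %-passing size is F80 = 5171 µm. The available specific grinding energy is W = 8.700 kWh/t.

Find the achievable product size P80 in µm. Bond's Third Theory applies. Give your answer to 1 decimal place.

Bond:  W = 10 Wi (1/√P − 1/√F)
⇒ 1/√P80 = W/(10·Wi) + 1/√F80
  = 8.7000/(10·13.2) + 1/√5171 = 0.065909 + 0.013906 = 0.079815
P80 = (1/0.079815)² = 12.5289² = 156.97 µm

P80 = 157.0 µm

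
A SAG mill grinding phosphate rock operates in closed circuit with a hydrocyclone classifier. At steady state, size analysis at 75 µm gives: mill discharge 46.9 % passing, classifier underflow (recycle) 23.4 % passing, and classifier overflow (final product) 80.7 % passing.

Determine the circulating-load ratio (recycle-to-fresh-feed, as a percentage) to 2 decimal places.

CL = 143.83 %

Balance %-passing 75 µm (r = R/F):
d + r·d = r·u + o → r(d−u) = o−d
r = (80.7 − 46.9)/(46.9 − 23.4) = 33.8/23.5 = 1.4383
CL = 100·r = 143.83 %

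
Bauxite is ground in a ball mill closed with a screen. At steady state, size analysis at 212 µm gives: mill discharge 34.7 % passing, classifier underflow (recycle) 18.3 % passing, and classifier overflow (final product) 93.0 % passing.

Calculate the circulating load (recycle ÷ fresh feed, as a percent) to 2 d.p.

CL = 355.49 %

Two-product formula at 212 µm:
Fd + Rd = Ru + Fo ⇒ R/F = (o−d)/(d−u)
r = (93.0 − 34.7)/(34.7 − 18.3) = 58.3/16.4 = 3.5549
CL = 100·r = 355.49 %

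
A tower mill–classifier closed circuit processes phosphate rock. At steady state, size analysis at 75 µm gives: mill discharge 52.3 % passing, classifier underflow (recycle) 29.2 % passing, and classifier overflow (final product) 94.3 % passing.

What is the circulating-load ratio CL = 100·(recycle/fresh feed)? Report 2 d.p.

CL = 181.82 %

Let r = R/F. Size balance at 75 µm:
(1+r)·d = r·u + o ⇒ r = (o−d)/(d−u)
r = (94.3 − 52.3)/(52.3 − 29.2) = 42.0/23.1 = 1.8182
CL = 100·r = 181.82 %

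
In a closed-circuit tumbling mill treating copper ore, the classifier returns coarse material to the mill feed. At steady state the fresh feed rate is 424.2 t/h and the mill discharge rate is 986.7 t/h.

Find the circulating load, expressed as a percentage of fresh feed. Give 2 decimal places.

CL = 132.60 %

Discharge = new feed + return, hence
R = M − F = 986.7 − 424.2 = 562.5 t/h
CL = 100·R/F = 100·562.5/424.2 = 132.60 %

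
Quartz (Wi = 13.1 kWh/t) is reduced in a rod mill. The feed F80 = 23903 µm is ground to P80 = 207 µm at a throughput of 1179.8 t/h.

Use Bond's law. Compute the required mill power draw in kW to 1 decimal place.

W_Bond = 10·Wi·(1/√P₈₀ − 1/√F₈₀)
W = 10·13.1·(1/√207 − 1/√23903) = 10·13.1·(0.063037) = 8.2578 kWh/t
P = W·T = 8.2578·1179.8 = 9742.6 kW

P = 9742.6 kW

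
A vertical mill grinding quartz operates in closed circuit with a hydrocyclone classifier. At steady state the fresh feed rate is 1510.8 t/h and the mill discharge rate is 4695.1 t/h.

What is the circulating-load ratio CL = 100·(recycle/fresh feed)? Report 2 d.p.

CL = 210.77 %

Discharge = new feed + return, hence
R = M − F = 4695.1 − 1510.8 = 3184.3 t/h
CL = 100·R/F = 100·3184.3/1510.8 = 210.77 %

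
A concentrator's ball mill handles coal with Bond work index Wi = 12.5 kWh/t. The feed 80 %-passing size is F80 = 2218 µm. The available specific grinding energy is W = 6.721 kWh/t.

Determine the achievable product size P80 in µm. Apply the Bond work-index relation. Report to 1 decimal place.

W = 10 Wi (1/√P80 − 1/√F80)  [Bond]
P80^-0.5 = F80^-0.5 + W/(10 Wi)
  = 6.7210/(10·12.5) + 1/√2218 = 0.053768 + 0.021233 = 0.075001
P80 = (1/0.075001)² = 13.3331² = 177.77 µm

P80 = 177.8 µm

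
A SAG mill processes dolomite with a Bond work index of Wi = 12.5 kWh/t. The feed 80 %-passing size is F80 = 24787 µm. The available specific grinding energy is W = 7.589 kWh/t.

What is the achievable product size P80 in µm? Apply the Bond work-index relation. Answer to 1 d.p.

W = 10 Wi / √P80 − 10 Wi / √F80
⇒ 1/√P80 = W/(10·Wi) + 1/√F80
  = 7.5890/(10·12.5) + 1/√24787 = 0.060712 + 0.006352 = 0.067064
P80 = (1/0.067064)² = 14.9112² = 222.34 µm

P80 = 222.3 µm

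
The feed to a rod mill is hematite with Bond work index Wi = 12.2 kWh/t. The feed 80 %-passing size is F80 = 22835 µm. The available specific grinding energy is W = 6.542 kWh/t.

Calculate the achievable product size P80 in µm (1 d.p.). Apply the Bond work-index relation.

W_Bond = 10·Wi·(1/√P₈₀ − 1/√F₈₀)
⇒ 1/√P80 = W/(10 Wi) + 1/√F80
  = 6.5420/(10·12.2) + 1/√22835 = 0.053623 + 0.006618 = 0.060241
P80 = (1/0.060241)² = 16.6001² = 275.56 µm

P80 = 275.6 µm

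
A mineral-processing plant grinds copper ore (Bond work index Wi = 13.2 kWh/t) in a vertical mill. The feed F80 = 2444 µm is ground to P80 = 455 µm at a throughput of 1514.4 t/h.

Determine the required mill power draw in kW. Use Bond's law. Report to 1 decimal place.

P = 5327.9 kW

W = 10·Wi·(P80^(-½) − F80^(-½))
W = 10·13.2·(1/√455 − 1/√2444) = 10·13.2·(0.026653) = 3.5182 kWh/t
Mill draw = 3.5182 × 1514.4 = 5327.9 kW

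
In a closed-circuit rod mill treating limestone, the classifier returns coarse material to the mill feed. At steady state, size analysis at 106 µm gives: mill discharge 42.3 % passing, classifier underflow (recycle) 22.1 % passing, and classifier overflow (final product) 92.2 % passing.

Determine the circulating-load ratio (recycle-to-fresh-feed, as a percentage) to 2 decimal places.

CL = 247.03 %

Classifier node, passing 106 µm:
(1+r)d = ru + o → r = (o−d)/(d−u)
r = (92.2 − 42.3)/(42.3 − 22.1) = 49.9/20.2 = 2.4703
CL = 100·r = 247.03 %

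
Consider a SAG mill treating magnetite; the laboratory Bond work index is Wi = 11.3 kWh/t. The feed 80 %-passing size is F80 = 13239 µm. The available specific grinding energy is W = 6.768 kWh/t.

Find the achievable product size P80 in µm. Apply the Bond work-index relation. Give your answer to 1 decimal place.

P80 = 212.6 µm

W = 10 Wi / √P80 − 10 Wi / √F80
P80^(−½) = W/(10 Wi) + F80^(−½)
  = 6.7680/(10·11.3) + 1/√13239 = 0.059894 + 0.008691 = 0.068585
P80 = (1/0.068585)² = 14.5805² = 212.59 µm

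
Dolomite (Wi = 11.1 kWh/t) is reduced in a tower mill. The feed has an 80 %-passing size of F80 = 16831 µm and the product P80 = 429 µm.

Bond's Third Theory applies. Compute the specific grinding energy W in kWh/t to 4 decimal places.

W = 10 Wi / √P80 − 10 Wi / √F80
1/√429 = 0.048280;  1/√16831 = 0.007708
W = 10·11.1·(0.048280 − 0.007708) = 4.5035 kWh/t

W = 4.5035 kWh/t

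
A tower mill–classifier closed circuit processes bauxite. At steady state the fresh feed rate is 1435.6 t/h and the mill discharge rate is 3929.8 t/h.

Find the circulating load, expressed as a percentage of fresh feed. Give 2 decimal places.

Mill node: discharge = fresh + recycle.
R = M − F = 3929.8 − 1435.6 = 2494.2 t/h
CL = 100·R/F = 100·2494.2/1435.6 = 173.74 %

CL = 173.74 %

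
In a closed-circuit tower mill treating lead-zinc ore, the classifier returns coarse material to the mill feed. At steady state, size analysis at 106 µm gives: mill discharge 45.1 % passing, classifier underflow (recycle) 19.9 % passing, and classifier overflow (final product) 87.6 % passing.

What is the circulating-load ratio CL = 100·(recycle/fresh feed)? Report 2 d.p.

CL = 168.65 %

Two-product formula at 106 µm:
d + r·d = r·u + o → r(d−u) = o−d
r = (87.6 − 45.1)/(45.1 − 19.9) = 42.5/25.2 = 1.6865
CL = 100·r = 168.65 %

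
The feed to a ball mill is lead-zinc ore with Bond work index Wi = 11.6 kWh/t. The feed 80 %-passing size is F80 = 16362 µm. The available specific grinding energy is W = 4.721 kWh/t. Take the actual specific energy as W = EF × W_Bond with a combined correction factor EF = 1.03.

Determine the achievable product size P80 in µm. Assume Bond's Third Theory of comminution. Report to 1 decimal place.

P80 = 446.4 µm

W = 10·Wi·(P80^(-½) − F80^(-½))
W_Bond = W / EF = 4.721 / 1.03 = 4.5835 kWh/t
P80^(−½) = W_Bond/(10 Wi) + F80^(−½)
  = 4.5835/(10·11.6) + 1/√16362 = 0.039513 + 0.007818 = 0.047331
P80 = (1/0.047331)² = 21.1280² = 446.39 µm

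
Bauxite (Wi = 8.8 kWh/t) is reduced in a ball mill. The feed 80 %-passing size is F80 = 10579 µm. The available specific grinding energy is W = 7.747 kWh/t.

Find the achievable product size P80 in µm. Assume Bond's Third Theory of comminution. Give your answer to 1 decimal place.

P80 = 104.6 µm

W = 10·Wi·(P80^(-½) − F80^(-½))
P80^-0.5 = F80^-0.5 + W/(10 Wi)
  = 7.7470/(10·8.8) + 1/√10579 = 0.088034 + 0.009722 = 0.097757
P80 = (1/0.097757)² = 10.2295² = 104.64 µm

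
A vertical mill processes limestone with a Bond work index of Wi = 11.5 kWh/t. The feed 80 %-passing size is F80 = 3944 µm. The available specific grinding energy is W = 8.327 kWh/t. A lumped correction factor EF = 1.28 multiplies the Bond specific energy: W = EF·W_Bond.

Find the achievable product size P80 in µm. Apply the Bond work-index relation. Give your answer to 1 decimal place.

Bond: W = 10·Wi·(1/√P80 − 1/√F80)
W_Bond = W / EF = 8.327 / 1.28 = 6.5055 kWh/t
⇒ 1/√P80 = W_Bond/(10·Wi) + 1/√F80
  = 6.5055/(10·11.5) + 1/√3944 = 0.056569 + 0.015923 = 0.072493
P80 = (1/0.072493)² = 13.7945² = 190.29 µm

P80 = 190.3 µm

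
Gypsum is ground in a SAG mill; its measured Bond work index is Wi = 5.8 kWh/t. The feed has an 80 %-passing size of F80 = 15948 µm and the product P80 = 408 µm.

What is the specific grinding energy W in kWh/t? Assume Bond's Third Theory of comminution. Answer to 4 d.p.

Bond:  W = 10 Wi (1/√P − 1/√F)
1/√408 = 0.049507;  1/√15948 = 0.007919
W = 10·5.8·(0.049507 − 0.007919) = 2.4122 kWh/t

W = 2.4122 kWh/t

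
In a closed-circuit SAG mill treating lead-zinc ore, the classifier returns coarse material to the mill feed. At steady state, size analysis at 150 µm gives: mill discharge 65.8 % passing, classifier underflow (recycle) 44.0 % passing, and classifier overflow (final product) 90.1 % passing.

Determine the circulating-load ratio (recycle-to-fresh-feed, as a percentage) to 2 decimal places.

Let r = R/F. Size balance at 150 µm:
Fd + Rd = Ru + Fo ⇒ R/F = (o−d)/(d−u)
r = (90.1 − 65.8)/(65.8 − 44.0) = 24.3/21.8 = 1.1147
CL = 100·r = 111.47 %

CL = 111.47 %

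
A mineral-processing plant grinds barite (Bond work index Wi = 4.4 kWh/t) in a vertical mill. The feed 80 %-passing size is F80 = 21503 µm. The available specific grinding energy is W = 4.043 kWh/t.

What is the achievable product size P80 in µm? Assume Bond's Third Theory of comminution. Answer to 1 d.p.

P80 = 102.6 µm

W = 10·Wi·[P80^(−½) − F80^(−½)]
P80^(−½) = W/(10 Wi) + F80^(−½)
  = 4.0430/(10·4.4) + 1/√21503 = 0.091886 + 0.006819 = 0.098706
P80 = (1/0.098706)² = 10.1311² = 102.64 µm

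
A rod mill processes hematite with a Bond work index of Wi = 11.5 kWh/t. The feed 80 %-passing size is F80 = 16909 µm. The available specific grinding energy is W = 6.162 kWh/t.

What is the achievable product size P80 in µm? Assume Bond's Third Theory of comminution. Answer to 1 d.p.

P80 = 266.4 µm

W = 10 Wi (1/√P80 − 1/√F80)  [Bond]
⇒ 1/√P80 = W/(10·Wi) + 1/√F80
  = 6.1620/(10·11.5) + 1/√16909 = 0.053583 + 0.007690 = 0.061273
P80 = (1/0.061273)² = 16.3204² = 266.36 µm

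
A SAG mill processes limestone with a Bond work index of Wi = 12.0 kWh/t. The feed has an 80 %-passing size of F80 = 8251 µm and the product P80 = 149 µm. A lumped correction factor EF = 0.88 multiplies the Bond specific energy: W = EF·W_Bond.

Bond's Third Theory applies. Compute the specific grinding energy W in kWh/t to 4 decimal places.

W = 7.4885 kWh/t

W = 10·Wi·[P80^(−½) − F80^(−½)]
1/√149 = 0.081923;  1/√8251 = 0.011009
W = 10·12.0·(0.081923 − 0.011009) = 8.5097 kWh/t
Corrected W = EF·W_Bond = 0.88·8.5097 = 7.4885 kWh/t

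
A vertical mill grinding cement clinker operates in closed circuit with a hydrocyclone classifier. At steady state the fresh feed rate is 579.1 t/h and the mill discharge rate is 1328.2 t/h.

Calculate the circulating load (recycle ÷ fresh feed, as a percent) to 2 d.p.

Discharge = new feed + return, hence
R = M − F = 1328.2 − 579.1 = 749.1 t/h
CL = 100·R/F = 100·749.1/579.1 = 129.36 %

CL = 129.36 %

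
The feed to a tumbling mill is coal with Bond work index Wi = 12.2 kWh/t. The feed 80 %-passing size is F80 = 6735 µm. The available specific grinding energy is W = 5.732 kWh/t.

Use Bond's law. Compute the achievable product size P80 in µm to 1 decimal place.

P80 = 285.6 µm

W_Bond = 10·Wi·(1/√P₈₀ − 1/√F₈₀)
1/√P80 = 1/√F80 + W/(10·Wi)
  = 5.7320/(10·12.2) + 1/√6735 = 0.046984 + 0.012185 = 0.059169
P80 = (1/0.059169)² = 16.9008² = 285.64 µm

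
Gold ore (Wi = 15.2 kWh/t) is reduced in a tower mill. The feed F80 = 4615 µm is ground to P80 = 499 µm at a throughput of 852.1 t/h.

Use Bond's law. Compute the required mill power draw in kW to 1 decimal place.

P = 3891.5 kW

W = 10 Wi / √P80 − 10 Wi / √F80
W = 10·15.2·(1/√499 − 1/√4615) = 10·15.2·(0.030046) = 4.5670 kWh/t
Power = W × throughput = 4.5670 kWh/t × 852.1 t/h = 3891.5 kW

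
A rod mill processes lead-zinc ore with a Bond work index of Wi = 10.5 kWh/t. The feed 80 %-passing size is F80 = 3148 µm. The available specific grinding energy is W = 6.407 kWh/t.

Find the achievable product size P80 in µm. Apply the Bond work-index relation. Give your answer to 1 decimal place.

P80 = 160.9 µm

Bond: W = 10·Wi·(1/√P80 − 1/√F80)
P80^-0.5 = F80^-0.5 + W/(10 Wi)
  = 6.4070/(10·10.5) + 1/√3148 = 0.061019 + 0.017823 = 0.078842
P80 = (1/0.078842)² = 12.6836² = 160.87 µm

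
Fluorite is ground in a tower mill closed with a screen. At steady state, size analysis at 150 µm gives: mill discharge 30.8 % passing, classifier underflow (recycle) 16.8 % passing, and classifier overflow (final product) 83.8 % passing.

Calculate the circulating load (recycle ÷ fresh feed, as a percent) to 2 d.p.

CL = 378.57 %

Classifier node, passing 150 µm:
r = (o − d)/(d − u)
r = (83.8 − 30.8)/(30.8 − 16.8) = 53.0/14.0 = 3.7857
CL = 100·r = 378.57 %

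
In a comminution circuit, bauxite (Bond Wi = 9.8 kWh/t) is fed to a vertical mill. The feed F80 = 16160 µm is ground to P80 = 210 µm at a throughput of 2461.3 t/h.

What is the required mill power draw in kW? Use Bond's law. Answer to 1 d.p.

P = 14747.4 kW

W = 10·Wi·[P80^(−½) − F80^(−½)]
W = 10·9.8·(1/√210 − 1/√16160) = 10·9.8·(0.061140) = 5.9917 kWh/t
P_mill = W·ṁ = 5.9917·2461.3 = 14747.4 kW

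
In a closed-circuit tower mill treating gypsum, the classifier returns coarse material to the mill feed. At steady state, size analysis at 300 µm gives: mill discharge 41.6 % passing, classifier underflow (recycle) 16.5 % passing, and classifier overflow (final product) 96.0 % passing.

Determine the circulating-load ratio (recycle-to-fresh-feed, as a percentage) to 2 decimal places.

CL = 216.73 %

Balance %-passing 300 µm (r = R/F):
r = (o − d)/(d − u)
r = (96.0 − 41.6)/(41.6 − 16.5) = 54.4/25.1 = 2.1673
CL = 100·r = 216.73 %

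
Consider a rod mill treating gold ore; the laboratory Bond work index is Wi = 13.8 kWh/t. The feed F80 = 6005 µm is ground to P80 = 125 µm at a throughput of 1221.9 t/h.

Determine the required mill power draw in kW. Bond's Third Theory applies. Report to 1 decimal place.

W_Bond = 10·Wi·(1/√P₈₀ − 1/√F₈₀)
W = 10·13.8·(1/√125 − 1/√6005) = 10·13.8·(0.076538) = 10.5623 kWh/t
P_mill = W·ṁ = 10.5623·1221.9 = 12906.0 kW

P = 12906.0 kW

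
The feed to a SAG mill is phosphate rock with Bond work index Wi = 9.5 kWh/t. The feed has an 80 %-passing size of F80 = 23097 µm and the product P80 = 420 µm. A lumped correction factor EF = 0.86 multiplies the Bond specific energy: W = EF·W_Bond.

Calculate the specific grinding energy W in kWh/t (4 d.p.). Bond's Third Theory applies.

W = 10 Wi (1/√P80 − 1/√F80)  [Bond]
1/√420 = 0.048795;  1/√23097 = 0.006580
W = 10·9.5·(0.048795 − 0.006580) = 4.0104 kWh/t
Corrected W = EF·W_Bond = 0.86·4.0104 = 3.4490 kWh/t

W = 3.4490 kWh/t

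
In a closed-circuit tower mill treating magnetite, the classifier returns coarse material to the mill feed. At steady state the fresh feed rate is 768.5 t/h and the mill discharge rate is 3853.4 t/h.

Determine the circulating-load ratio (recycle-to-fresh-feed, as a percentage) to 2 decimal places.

CL = 401.42 %

Mill node: discharge = fresh + recycle.
R = M − F = 3853.4 − 768.5 = 3084.9 t/h
CL = 100·R/F = 100·3084.9/768.5 = 401.42 %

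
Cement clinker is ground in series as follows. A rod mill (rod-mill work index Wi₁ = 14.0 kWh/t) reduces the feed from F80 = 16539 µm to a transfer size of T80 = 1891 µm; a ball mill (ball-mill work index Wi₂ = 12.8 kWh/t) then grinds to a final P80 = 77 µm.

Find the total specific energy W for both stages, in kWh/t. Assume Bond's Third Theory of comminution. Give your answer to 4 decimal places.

W = 10 Wi (1/√P80 − 1/√F80)  [Bond]
Stage 1 (16539→1891 µm, Wi₁=14.0): W₁ = 10·14.0·(0.022996 − 0.007776) = 2.1308 kWh/t
Stage 2 (1891→77 µm, Wi₂=12.8): W₂ = 10·12.8·(0.113961 − 0.022996) = 11.6435 kWh/t
W = W₁ + W₂ = 2.1308 + 11.6435 = 13.7743 kWh/t

W = 13.7743 kWh/t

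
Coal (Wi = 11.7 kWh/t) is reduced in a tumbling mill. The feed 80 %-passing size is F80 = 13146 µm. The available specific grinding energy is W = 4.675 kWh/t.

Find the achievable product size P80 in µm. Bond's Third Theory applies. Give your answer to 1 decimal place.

P80 = 422.0 µm

W_Bond = 10·Wi·(1/√P₈₀ − 1/√F₈₀)
⇒ 1/√P80 = W/(10 Wi) + 1/√F80
  = 4.6750/(10·11.7) + 1/√13146 = 0.039957 + 0.008722 = 0.048679
P80 = (1/0.048679)² = 20.5427² = 422.00 µm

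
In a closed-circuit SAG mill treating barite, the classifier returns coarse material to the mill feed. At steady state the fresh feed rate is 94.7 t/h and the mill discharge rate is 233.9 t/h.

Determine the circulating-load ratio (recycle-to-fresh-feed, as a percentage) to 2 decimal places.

Discharge = new feed + return, hence
R = M − F = 233.9 − 94.7 = 139.2 t/h
CL = 100·R/F = 100·139.2/94.7 = 146.99 %

CL = 146.99 %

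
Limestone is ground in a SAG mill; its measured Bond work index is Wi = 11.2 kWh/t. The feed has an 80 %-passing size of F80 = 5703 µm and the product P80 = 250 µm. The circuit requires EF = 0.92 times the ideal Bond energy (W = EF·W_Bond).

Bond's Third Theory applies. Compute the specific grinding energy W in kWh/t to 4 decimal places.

W = 5.1524 kWh/t

Bond: W = 10·Wi·(1/√P80 − 1/√F80)
1/√250 = 0.063246;  1/√5703 = 0.013242
W = 10·11.2·(0.063246 − 0.013242) = 5.6004 kWh/t
Corrected W = EF·W_Bond = 0.92·5.6004 = 5.1524 kWh/t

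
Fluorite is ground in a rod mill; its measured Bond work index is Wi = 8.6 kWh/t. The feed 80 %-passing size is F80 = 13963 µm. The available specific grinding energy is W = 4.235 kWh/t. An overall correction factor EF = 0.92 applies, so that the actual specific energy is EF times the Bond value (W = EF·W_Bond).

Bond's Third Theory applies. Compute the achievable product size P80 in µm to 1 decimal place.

P80 = 260.2 µm

W = 10 Wi / √P80 − 10 Wi / √F80
W_Bond = W / EF = 4.235 / 0.92 = 4.6033 kWh/t
P80^-0.5 = F80^-0.5 + W_Bond/(10 Wi)
  = 4.6033/(10·8.6) + 1/√13963 = 0.053526 + 0.008463 = 0.061989
P80 = (1/0.061989)² = 16.1319² = 260.24 µm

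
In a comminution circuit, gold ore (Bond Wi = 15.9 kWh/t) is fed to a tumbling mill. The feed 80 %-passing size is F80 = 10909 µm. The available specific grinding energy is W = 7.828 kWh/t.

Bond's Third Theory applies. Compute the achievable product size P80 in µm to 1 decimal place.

W = 10·Wi·(P80^(-½) − F80^(-½))
1/√P80 = 1/√F80 + W/(10·Wi)
  = 7.8280/(10·15.9) + 1/√10909 = 0.049233 + 0.009574 = 0.058807
P80 = (1/0.058807)² = 17.0048² = 289.16 µm

P80 = 289.2 µm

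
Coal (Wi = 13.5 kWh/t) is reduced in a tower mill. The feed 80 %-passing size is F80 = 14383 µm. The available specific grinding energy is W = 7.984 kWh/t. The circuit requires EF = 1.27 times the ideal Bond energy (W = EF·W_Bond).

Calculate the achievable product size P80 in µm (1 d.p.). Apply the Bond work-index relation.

W = 10·Wi·(P80^(-½) − F80^(-½))
W_Bond = W / EF = 7.984 / 1.27 = 6.2866 kWh/t
P80^(−½) = W_Bond/(10 Wi) + F80^(−½)
  = 6.2866/(10·13.5) + 1/√14383 = 0.046568 + 0.008338 = 0.054906
P80 = (1/0.054906)² = 18.2130² = 331.71 µm

P80 = 331.7 µm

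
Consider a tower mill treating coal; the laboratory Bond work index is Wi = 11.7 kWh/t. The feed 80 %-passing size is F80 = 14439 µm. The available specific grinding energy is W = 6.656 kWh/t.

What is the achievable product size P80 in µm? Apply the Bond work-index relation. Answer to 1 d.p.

P80 = 235.2 µm

W = 10 Wi / √P80 − 10 Wi / √F80
⇒ 1/√P80 = W/(10·Wi) + 1/√F80
  = 6.6560/(10·11.7) + 1/√14439 = 0.056889 + 0.008322 = 0.065211
P80 = (1/0.065211)² = 15.3348² = 235.16 µm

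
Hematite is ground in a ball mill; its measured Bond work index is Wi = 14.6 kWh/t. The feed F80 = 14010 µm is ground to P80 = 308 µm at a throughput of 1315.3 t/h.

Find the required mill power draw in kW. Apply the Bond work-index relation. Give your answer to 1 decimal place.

P = 9319.7 kW

Bond: W = 10·Wi·(1/√P80 − 1/√F80)
W = 10·14.6·(1/√308 − 1/√14010) = 10·14.6·(0.048532) = 7.0856 kWh/t
P = W·T = 7.0856·1315.3 = 9319.7 kW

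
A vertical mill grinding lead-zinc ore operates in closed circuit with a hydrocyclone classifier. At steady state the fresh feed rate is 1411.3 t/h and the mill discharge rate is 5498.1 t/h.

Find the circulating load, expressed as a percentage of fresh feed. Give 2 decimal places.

Steady state: M = F + R.
R = M − F = 5498.1 − 1411.3 = 4086.8 t/h
CL = 100·R/F = 100·4086.8/1411.3 = 289.58 %

CL = 289.58 %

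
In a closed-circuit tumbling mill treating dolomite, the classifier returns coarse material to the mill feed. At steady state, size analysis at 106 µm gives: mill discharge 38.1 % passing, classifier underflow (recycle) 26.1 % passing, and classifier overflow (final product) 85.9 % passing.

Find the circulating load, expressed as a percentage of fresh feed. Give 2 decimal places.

Balance %-passing 106 µm (r = R/F):
d + r·d = r·u + o → r(d−u) = o−d
r = (85.9 − 38.1)/(38.1 − 26.1) = 47.8/12.0 = 3.9833
CL = 100·r = 398.33 %

CL = 398.33 %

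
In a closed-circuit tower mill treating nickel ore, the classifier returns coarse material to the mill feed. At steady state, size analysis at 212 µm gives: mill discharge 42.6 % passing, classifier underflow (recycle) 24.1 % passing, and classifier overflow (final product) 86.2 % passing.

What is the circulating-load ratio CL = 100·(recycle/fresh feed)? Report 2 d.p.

Mass balance on the −212 µm fraction:
r = (o − d)/(d − u)
r = (86.2 − 42.6)/(42.6 − 24.1) = 43.6/18.5 = 2.3568
CL = 100·r = 235.68 %

CL = 235.68 %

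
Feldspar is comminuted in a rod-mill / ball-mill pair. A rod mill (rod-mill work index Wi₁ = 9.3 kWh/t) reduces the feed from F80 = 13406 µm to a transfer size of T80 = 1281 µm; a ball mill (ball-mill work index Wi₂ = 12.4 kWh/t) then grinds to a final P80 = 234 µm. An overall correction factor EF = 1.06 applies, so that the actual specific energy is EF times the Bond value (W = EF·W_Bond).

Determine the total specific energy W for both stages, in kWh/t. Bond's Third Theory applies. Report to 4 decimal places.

W = 10 Wi (P80^-0.5 − F80^-0.5)
Stage 1 (13406→1281 µm, Wi₁=9.3): W₁ = 10·9.3·(0.027940 − 0.008637) = 1.7952 kWh/t
Stage 2 (1281→234 µm, Wi₂=12.4): W₂ = 10·12.4·(0.065372 − 0.027940) = 4.6416 kWh/t
W = W₁ + W₂ = 1.7952 + 4.6416 = 6.4368 kWh/t
Corrected W = EF·W_Bond = 1.06·6.4368 = 6.8230 kWh/t

W = 6.8230 kWh/t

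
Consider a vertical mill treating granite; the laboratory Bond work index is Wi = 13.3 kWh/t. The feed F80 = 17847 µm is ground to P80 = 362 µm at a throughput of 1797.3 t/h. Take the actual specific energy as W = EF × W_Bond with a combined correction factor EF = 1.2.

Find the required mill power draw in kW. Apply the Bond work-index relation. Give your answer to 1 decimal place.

P = 12929.3 kW

W = 10 Wi / √P80 − 10 Wi / √F80
W = 10·13.3·(1/√362 − 1/√17847) = 10·13.3·(0.045073) = 5.9948 kWh/t
Corrected W = EF·W_Bond = 1.2·5.9948 = 7.1937 kWh/t
P_mill = W·ṁ = 7.1937·1797.3 = 12929.3 kW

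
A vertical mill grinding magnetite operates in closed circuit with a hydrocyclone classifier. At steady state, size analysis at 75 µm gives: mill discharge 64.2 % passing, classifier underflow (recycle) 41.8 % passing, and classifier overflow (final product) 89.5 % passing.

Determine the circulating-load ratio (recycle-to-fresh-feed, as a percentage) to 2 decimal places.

Two-product formula at 75 µm:
d + r·d = r·u + o → r(d−u) = o−d
r = (89.5 − 64.2)/(64.2 − 41.8) = 25.3/22.4 = 1.1295
CL = 100·r = 112.95 %

CL = 112.95 %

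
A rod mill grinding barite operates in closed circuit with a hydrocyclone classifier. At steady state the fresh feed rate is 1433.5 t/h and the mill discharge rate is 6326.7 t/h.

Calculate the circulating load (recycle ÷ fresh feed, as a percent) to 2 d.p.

CL = 341.35 %

M = F + R at steady state, so:
R = M − F = 6326.7 − 1433.5 = 4893.2 t/h
CL = 100·R/F = 100·4893.2/1433.5 = 341.35 %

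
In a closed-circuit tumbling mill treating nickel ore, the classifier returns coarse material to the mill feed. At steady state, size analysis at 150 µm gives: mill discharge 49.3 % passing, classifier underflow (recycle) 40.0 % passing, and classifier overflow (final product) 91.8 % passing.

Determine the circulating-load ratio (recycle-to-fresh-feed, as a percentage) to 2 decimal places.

CL = 456.99 %

Two-product formula at 150 µm:
Fd + Rd = Ru + Fo ⇒ R/F = (o−d)/(d−u)
r = (91.8 − 49.3)/(49.3 − 40.0) = 42.5/9.3 = 4.5699
CL = 100·r = 456.99 %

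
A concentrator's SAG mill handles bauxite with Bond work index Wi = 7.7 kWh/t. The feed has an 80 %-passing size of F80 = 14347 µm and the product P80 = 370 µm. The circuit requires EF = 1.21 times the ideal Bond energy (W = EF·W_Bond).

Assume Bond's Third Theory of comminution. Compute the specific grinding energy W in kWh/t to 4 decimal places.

W = 4.0658 kWh/t

W_Bond = 10·Wi·(1/√P₈₀ − 1/√F₈₀)
1/√370 = 0.051988;  1/√14347 = 0.008349
W = 10·7.7·(0.051988 − 0.008349) = 3.3602 kWh/t
W_actual = 1.21 × 3.3602 = 4.0658 kWh/t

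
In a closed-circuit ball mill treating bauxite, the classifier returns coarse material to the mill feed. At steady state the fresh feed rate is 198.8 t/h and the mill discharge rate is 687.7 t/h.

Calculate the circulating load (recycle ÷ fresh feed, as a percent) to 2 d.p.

Steady state: M = F + R.
R = M − F = 687.7 − 198.8 = 488.9 t/h
CL = 100·R/F = 100·488.9/198.8 = 245.93 %

CL = 245.93 %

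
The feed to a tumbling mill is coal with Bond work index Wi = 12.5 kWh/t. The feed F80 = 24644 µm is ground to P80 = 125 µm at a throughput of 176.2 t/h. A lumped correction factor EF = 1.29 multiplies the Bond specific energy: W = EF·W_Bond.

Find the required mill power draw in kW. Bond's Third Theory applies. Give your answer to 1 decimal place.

W = 10 Wi (1/√P80 − 1/√F80)  [Bond]
W = 10·12.5·(1/√125 − 1/√24644) = 10·12.5·(0.083073) = 10.3841 kWh/t
W_actual = 1.29 × 10.3841 = 13.3955 kWh/t
Mill draw = 13.3955 × 176.2 = 2360.3 kW

P = 2360.3 kW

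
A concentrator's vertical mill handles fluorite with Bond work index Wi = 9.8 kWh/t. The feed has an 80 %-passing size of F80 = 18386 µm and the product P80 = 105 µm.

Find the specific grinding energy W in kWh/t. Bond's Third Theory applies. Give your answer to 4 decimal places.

W = 8.8411 kWh/t

W = 10 Wi / √P80 − 10 Wi / √F80
1/√105 = 0.097590;  1/√18386 = 0.007375
W = 10·9.8·(0.097590 − 0.007375) = 8.8411 kWh/t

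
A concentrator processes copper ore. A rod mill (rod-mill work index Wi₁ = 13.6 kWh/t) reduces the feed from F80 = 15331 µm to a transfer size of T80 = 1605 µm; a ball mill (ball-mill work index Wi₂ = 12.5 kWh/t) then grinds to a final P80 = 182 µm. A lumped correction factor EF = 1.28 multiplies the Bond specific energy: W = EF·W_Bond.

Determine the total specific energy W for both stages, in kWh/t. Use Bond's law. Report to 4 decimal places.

W = 10.8055 kWh/t

W = 10 Wi (1/√P80 − 1/√F80)  [Bond]
Stage 1 (15331→1605 µm, Wi₁=13.6): W₁ = 10·13.6·(0.024961 − 0.008076) = 2.2963 kWh/t
Stage 2 (1605→182 µm, Wi₂=12.5): W₂ = 10·12.5·(0.074125 − 0.024961) = 6.1455 kWh/t
W = W₁ + W₂ = 2.2963 + 6.1455 = 8.4418 kWh/t
W_actual = 1.28 × 8.4418 = 10.8055 kWh/t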